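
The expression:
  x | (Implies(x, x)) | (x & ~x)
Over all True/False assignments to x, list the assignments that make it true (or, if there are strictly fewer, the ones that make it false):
is always true.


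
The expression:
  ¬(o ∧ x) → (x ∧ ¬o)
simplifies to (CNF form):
x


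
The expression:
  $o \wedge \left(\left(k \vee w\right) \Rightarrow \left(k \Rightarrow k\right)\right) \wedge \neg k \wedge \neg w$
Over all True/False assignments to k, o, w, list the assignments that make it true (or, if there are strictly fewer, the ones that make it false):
is true only for:
  k=False, o=True, w=False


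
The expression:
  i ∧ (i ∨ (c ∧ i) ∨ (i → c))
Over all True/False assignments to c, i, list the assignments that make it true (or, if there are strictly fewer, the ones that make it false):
is true only for:
  c=False, i=True;
  c=True, i=True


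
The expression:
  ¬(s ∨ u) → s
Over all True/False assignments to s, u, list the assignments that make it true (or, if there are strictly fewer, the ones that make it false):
is false only for:
  s=False, u=False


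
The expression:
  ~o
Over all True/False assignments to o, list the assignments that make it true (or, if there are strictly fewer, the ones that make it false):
is true only for:
  o=False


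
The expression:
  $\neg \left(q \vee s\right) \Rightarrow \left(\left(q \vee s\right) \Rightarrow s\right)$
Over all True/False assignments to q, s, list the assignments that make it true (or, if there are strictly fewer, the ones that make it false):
is always true.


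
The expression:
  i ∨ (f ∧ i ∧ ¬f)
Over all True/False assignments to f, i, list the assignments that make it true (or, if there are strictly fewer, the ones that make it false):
is true only for:
  f=False, i=True;
  f=True, i=True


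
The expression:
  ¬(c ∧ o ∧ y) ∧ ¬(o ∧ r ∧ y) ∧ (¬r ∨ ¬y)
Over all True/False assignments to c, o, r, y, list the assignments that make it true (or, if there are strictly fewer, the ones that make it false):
is false only for:
  c=False, o=False, r=True, y=True;
  c=False, o=True, r=True, y=True;
  c=True, o=False, r=True, y=True;
  c=True, o=True, r=False, y=True;
  c=True, o=True, r=True, y=True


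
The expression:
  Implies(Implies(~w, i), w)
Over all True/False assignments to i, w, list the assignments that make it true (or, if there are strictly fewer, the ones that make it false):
is false only for:
  i=True, w=False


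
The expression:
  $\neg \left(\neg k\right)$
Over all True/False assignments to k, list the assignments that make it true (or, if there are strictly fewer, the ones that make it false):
is true only for:
  k=True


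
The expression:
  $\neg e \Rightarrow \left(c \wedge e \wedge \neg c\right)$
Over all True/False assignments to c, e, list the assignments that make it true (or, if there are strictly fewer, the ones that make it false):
is true only for:
  c=False, e=True;
  c=True, e=True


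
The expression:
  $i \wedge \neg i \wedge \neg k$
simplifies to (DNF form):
$\text{False}$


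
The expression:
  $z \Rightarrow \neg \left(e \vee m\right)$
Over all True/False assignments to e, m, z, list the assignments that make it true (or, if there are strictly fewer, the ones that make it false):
is false only for:
  e=False, m=True, z=True;
  e=True, m=False, z=True;
  e=True, m=True, z=True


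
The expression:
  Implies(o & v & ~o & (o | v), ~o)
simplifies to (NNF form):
True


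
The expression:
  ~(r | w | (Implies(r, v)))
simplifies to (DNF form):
False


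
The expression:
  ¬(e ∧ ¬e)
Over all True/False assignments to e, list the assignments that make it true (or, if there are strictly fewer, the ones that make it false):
is always true.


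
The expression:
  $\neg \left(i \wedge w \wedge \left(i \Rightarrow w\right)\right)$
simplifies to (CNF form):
$\neg i \vee \neg w$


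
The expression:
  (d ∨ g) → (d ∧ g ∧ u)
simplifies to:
(¬d ∧ ¬g) ∨ (d ∧ g ∧ u)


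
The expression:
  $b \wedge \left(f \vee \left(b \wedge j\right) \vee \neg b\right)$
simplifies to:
$b \wedge \left(f \vee j\right)$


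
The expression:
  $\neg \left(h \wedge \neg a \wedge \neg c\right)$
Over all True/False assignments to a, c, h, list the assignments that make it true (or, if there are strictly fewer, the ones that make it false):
is false only for:
  a=False, c=False, h=True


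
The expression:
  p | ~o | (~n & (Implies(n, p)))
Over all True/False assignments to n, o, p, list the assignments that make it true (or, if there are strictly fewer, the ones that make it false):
is false only for:
  n=True, o=True, p=False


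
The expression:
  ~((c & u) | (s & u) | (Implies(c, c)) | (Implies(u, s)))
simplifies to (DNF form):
False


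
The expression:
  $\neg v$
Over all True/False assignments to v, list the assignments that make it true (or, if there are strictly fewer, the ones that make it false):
is true only for:
  v=False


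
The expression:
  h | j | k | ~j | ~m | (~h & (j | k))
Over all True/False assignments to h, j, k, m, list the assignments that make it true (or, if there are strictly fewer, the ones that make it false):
is always true.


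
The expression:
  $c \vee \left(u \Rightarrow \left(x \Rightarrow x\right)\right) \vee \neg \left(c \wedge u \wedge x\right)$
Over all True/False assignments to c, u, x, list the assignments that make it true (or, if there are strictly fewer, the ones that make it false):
is always true.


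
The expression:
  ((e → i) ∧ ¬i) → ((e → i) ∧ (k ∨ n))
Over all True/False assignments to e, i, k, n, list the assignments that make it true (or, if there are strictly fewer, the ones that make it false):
is false only for:
  e=False, i=False, k=False, n=False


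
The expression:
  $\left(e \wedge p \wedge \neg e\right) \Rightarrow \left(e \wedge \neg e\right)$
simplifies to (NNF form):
$\text{True}$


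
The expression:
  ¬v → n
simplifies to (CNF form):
n ∨ v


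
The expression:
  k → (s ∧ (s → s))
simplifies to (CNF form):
s ∨ ¬k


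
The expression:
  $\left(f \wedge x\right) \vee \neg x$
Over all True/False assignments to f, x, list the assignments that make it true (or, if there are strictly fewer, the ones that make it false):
is false only for:
  f=False, x=True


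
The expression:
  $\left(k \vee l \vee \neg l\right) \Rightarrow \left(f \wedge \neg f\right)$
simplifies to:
$\text{False}$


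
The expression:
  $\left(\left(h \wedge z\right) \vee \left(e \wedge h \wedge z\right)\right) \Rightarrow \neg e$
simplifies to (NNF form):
$\neg e \vee \neg h \vee \neg z$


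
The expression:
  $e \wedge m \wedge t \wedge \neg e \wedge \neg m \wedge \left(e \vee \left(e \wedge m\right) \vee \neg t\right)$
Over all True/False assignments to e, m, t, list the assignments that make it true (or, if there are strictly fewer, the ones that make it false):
is never true.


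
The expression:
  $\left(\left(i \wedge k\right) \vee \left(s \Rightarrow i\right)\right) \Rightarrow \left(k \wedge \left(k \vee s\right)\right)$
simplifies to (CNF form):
$\left(k \vee s\right) \wedge \left(k \vee \neg i\right)$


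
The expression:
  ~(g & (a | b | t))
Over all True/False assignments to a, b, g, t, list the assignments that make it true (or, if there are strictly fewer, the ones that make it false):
is false only for:
  a=False, b=False, g=True, t=True;
  a=False, b=True, g=True, t=False;
  a=False, b=True, g=True, t=True;
  a=True, b=False, g=True, t=False;
  a=True, b=False, g=True, t=True;
  a=True, b=True, g=True, t=False;
  a=True, b=True, g=True, t=True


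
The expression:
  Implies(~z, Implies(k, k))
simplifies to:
True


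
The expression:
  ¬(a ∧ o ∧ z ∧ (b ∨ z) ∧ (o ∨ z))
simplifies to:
¬a ∨ ¬o ∨ ¬z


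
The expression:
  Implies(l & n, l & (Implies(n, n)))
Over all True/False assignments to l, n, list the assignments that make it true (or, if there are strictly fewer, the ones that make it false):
is always true.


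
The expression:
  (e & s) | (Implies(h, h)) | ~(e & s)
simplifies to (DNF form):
True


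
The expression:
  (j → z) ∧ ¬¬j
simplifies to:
j ∧ z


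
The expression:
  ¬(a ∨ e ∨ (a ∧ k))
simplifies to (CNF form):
¬a ∧ ¬e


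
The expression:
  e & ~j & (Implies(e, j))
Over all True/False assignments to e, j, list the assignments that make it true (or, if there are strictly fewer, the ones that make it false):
is never true.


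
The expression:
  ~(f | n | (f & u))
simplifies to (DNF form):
~f & ~n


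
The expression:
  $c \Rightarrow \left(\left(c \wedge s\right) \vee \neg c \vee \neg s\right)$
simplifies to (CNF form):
$\text{True}$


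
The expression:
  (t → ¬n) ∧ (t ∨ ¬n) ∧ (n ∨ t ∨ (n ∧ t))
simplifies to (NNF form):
t ∧ ¬n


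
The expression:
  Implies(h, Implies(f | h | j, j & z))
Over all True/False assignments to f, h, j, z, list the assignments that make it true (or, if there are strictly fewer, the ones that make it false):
is false only for:
  f=False, h=True, j=False, z=False;
  f=False, h=True, j=False, z=True;
  f=False, h=True, j=True, z=False;
  f=True, h=True, j=False, z=False;
  f=True, h=True, j=False, z=True;
  f=True, h=True, j=True, z=False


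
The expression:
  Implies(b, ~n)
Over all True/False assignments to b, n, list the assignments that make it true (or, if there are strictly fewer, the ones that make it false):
is false only for:
  b=True, n=True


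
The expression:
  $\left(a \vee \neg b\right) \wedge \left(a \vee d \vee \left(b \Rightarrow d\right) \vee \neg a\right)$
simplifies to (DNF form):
$a \vee \neg b$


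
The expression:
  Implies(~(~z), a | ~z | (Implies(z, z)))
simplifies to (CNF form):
True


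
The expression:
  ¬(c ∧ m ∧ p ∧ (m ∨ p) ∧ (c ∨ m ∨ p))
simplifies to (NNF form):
¬c ∨ ¬m ∨ ¬p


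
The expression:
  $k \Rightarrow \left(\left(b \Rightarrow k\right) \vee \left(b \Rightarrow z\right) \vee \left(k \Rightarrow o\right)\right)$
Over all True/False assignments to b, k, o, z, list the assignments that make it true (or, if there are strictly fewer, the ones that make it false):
is always true.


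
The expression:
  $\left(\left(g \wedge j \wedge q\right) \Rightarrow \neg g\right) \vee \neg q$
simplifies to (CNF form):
$\neg g \vee \neg j \vee \neg q$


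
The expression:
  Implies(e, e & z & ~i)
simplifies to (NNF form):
~e | (z & ~i)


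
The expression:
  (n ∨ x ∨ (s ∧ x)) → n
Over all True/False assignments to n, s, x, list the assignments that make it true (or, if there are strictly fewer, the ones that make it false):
is false only for:
  n=False, s=False, x=True;
  n=False, s=True, x=True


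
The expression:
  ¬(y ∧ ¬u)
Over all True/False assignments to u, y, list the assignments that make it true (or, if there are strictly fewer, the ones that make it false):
is false only for:
  u=False, y=True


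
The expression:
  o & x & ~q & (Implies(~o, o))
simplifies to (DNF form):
o & x & ~q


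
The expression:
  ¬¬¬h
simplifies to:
¬h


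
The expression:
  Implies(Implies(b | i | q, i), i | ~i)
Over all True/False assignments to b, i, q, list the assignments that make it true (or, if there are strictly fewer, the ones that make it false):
is always true.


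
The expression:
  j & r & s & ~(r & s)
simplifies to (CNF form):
False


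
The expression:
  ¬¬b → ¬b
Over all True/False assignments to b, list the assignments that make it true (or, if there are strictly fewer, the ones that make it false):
is true only for:
  b=False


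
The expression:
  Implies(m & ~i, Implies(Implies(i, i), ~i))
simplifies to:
True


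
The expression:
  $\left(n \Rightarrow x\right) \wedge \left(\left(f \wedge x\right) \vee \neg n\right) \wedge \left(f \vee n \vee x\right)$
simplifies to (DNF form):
$\left(f \wedge x\right) \vee \left(f \wedge \neg n\right) \vee \left(x \wedge \neg n\right)$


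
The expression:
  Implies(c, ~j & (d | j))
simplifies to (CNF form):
(d | ~c) & (~c | ~j)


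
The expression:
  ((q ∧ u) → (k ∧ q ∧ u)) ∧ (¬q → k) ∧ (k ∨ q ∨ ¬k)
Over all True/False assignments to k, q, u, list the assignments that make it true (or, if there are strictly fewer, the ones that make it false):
is false only for:
  k=False, q=False, u=False;
  k=False, q=False, u=True;
  k=False, q=True, u=True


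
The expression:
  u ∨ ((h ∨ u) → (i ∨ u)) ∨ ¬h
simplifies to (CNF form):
i ∨ u ∨ ¬h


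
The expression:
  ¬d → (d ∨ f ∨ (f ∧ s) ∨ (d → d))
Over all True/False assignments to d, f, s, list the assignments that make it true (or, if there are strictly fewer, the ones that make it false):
is always true.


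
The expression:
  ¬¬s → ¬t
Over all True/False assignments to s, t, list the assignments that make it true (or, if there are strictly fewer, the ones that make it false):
is false only for:
  s=True, t=True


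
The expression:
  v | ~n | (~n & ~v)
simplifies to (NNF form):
v | ~n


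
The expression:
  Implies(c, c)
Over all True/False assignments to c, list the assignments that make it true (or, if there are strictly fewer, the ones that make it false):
is always true.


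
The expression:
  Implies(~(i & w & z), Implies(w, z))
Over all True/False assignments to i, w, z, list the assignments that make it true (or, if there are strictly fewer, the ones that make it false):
is false only for:
  i=False, w=True, z=False;
  i=True, w=True, z=False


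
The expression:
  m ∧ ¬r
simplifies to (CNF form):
m ∧ ¬r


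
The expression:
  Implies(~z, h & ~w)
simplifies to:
z | (h & ~w)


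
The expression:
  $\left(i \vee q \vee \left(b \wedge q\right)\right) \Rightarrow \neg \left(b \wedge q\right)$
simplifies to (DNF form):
$\neg b \vee \neg q$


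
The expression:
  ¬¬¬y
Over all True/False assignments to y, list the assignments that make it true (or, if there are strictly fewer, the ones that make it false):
is true only for:
  y=False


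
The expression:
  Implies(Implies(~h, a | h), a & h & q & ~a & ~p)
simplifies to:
~a & ~h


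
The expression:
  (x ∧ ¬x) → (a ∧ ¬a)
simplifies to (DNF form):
True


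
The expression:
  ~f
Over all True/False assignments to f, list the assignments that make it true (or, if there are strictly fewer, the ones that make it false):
is true only for:
  f=False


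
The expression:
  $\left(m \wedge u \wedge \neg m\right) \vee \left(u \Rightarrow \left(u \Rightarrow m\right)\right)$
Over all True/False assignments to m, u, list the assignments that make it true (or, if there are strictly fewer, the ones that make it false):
is false only for:
  m=False, u=True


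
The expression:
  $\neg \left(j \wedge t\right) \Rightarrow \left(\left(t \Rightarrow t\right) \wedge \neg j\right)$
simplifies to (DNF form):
$t \vee \neg j$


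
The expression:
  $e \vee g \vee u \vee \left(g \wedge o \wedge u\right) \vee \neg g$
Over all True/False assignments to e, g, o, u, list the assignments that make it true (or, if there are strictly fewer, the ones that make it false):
is always true.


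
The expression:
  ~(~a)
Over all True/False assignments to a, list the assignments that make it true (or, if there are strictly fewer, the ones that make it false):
is true only for:
  a=True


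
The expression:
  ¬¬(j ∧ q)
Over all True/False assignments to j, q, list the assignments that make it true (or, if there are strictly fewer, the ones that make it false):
is true only for:
  j=True, q=True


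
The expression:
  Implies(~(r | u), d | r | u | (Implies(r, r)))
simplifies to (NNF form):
True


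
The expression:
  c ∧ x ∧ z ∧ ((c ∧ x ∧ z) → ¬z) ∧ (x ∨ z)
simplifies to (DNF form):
False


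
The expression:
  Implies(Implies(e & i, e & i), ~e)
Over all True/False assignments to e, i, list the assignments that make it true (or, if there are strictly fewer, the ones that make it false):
is true only for:
  e=False, i=False;
  e=False, i=True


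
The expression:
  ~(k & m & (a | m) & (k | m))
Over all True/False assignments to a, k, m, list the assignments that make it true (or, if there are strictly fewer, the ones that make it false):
is false only for:
  a=False, k=True, m=True;
  a=True, k=True, m=True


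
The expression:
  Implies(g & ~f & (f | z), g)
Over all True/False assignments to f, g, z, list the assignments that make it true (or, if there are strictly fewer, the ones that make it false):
is always true.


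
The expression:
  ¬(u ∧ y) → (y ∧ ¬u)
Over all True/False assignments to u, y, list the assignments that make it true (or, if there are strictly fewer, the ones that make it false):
is true only for:
  u=False, y=True;
  u=True, y=True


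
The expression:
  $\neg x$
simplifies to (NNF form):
$\neg x$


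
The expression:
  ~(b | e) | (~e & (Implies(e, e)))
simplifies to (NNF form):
~e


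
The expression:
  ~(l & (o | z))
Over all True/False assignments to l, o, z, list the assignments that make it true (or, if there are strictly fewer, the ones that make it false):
is false only for:
  l=True, o=False, z=True;
  l=True, o=True, z=False;
  l=True, o=True, z=True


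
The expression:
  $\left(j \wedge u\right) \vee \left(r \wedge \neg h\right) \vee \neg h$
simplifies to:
$\left(j \wedge u\right) \vee \neg h$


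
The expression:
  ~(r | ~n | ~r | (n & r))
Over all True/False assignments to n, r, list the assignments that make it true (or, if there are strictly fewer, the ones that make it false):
is never true.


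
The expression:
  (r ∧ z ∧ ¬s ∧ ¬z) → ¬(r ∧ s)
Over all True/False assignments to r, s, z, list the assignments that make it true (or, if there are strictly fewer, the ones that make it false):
is always true.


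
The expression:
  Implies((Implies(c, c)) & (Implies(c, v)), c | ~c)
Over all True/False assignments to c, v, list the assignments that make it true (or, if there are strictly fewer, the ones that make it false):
is always true.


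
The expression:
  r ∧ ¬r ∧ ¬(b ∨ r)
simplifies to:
False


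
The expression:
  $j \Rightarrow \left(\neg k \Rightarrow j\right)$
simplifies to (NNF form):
$\text{True}$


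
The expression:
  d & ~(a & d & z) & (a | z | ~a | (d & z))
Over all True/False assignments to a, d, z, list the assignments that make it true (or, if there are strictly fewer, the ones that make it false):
is true only for:
  a=False, d=True, z=False;
  a=False, d=True, z=True;
  a=True, d=True, z=False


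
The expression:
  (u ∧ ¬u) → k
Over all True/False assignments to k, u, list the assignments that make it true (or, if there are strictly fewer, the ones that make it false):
is always true.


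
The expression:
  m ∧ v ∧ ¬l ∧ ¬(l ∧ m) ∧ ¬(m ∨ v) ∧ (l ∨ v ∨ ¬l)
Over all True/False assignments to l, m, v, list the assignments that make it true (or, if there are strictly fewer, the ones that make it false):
is never true.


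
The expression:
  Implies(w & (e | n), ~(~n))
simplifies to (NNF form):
n | ~e | ~w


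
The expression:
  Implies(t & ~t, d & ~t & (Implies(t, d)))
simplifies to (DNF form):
True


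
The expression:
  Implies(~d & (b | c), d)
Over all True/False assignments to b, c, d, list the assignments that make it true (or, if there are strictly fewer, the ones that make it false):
is false only for:
  b=False, c=True, d=False;
  b=True, c=False, d=False;
  b=True, c=True, d=False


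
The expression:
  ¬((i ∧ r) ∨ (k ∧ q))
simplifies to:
(¬i ∨ ¬r) ∧ (¬k ∨ ¬q)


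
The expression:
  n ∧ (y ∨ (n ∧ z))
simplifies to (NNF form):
n ∧ (y ∨ z)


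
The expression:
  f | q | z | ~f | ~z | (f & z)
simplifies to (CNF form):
True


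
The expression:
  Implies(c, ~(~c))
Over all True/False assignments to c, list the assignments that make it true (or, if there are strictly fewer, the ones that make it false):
is always true.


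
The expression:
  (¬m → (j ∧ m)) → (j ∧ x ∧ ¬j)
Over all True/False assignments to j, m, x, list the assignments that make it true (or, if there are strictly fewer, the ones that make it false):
is true only for:
  j=False, m=False, x=False;
  j=False, m=False, x=True;
  j=True, m=False, x=False;
  j=True, m=False, x=True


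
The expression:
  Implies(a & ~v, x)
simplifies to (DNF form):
v | x | ~a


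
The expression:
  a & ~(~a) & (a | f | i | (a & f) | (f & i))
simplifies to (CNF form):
a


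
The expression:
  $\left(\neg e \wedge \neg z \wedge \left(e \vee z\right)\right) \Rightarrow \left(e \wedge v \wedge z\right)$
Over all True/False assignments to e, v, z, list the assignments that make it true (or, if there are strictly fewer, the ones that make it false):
is always true.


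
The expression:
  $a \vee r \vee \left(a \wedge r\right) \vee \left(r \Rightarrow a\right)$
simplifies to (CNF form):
$\text{True}$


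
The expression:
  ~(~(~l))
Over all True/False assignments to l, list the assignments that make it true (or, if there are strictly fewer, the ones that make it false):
is true only for:
  l=False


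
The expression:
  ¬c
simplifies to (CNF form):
¬c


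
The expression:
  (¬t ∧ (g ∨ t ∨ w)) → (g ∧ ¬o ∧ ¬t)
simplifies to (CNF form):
(g ∨ t ∨ ¬w) ∧ (t ∨ ¬g ∨ ¬o)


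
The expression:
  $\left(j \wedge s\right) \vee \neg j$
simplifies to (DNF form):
$s \vee \neg j$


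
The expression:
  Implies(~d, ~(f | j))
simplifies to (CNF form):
(d | ~f) & (d | ~j)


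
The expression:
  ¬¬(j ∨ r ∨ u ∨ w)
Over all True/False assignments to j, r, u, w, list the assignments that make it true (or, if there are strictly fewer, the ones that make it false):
is false only for:
  j=False, r=False, u=False, w=False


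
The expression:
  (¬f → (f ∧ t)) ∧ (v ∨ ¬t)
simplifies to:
f ∧ (v ∨ ¬t)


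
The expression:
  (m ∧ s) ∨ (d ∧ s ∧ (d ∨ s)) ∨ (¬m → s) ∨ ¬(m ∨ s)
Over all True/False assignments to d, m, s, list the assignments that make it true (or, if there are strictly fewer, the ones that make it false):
is always true.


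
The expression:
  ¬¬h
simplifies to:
h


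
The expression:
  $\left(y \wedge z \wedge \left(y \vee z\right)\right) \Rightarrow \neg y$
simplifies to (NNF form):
$\neg y \vee \neg z$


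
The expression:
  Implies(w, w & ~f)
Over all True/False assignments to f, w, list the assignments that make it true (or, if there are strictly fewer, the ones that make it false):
is false only for:
  f=True, w=True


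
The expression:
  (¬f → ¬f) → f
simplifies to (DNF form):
f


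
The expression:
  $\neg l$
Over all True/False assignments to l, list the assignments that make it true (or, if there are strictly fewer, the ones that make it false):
is true only for:
  l=False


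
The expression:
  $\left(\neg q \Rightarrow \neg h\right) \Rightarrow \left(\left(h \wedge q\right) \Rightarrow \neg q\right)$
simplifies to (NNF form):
$\neg h \vee \neg q$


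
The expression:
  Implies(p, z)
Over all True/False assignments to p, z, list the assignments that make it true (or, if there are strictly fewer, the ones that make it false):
is false only for:
  p=True, z=False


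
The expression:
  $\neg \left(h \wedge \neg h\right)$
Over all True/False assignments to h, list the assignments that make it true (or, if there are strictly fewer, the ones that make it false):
is always true.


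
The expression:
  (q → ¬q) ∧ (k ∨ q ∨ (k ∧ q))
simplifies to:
k ∧ ¬q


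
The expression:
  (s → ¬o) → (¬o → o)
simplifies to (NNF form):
o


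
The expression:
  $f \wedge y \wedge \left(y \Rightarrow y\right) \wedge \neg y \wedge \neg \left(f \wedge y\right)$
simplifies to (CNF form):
$\text{False}$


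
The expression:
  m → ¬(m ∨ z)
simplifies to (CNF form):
¬m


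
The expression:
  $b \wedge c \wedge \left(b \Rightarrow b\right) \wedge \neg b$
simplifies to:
$\text{False}$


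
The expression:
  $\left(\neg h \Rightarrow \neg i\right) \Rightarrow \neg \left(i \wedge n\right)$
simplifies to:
$\neg h \vee \neg i \vee \neg n$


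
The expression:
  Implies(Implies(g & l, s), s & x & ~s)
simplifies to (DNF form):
g & l & ~s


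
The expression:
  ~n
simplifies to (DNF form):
~n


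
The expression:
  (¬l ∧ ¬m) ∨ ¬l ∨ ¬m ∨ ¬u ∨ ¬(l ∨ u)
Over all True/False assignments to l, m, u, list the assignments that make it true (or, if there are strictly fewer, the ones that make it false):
is false only for:
  l=True, m=True, u=True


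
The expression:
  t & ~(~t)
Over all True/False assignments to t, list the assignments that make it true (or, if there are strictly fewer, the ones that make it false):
is true only for:
  t=True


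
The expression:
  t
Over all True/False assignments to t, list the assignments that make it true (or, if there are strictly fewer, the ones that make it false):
is true only for:
  t=True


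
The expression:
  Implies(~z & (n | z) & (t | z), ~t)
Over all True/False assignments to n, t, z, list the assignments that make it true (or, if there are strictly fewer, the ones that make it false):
is false only for:
  n=True, t=True, z=False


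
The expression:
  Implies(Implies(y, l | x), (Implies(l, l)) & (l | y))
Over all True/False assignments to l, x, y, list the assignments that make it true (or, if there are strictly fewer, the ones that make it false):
is false only for:
  l=False, x=False, y=False;
  l=False, x=True, y=False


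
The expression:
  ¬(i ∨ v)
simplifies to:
¬i ∧ ¬v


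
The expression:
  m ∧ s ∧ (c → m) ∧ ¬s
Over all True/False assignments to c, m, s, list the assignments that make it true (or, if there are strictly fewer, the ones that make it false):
is never true.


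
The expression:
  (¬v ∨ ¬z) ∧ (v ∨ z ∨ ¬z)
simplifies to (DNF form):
¬v ∨ ¬z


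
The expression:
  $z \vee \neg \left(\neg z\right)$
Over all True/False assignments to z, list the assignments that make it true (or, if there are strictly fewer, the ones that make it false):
is true only for:
  z=True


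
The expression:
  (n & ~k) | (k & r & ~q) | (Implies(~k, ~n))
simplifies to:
True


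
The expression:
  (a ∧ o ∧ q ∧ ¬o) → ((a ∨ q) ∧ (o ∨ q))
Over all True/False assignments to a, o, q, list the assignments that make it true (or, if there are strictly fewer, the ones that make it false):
is always true.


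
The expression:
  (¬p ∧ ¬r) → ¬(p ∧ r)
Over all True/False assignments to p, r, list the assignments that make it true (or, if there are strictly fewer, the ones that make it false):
is always true.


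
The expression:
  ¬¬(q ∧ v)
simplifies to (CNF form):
q ∧ v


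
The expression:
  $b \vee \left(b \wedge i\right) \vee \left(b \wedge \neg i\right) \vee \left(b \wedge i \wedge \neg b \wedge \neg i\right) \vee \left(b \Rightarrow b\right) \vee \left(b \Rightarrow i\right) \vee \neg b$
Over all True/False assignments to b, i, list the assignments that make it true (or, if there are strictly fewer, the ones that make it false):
is always true.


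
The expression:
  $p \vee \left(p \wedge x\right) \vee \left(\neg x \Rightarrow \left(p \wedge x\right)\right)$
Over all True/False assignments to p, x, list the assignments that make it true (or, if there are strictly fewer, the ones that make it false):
is false only for:
  p=False, x=False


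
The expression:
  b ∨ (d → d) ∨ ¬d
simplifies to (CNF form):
True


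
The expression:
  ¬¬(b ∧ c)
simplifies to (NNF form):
b ∧ c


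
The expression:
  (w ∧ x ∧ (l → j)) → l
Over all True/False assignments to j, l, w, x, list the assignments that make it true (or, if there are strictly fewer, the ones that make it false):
is false only for:
  j=False, l=False, w=True, x=True;
  j=True, l=False, w=True, x=True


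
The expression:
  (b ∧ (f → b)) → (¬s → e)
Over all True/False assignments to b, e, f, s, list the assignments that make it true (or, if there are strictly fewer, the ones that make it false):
is false only for:
  b=True, e=False, f=False, s=False;
  b=True, e=False, f=True, s=False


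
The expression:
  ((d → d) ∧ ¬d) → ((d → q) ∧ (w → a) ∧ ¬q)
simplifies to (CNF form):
(d ∨ ¬q) ∧ (a ∨ d ∨ ¬w)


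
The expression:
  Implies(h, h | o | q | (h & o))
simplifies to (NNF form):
True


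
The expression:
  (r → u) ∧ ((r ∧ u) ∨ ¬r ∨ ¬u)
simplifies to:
u ∨ ¬r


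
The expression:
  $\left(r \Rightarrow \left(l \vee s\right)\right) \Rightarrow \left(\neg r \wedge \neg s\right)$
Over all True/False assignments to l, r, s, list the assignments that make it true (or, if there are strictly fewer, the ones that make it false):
is true only for:
  l=False, r=False, s=False;
  l=False, r=True, s=False;
  l=True, r=False, s=False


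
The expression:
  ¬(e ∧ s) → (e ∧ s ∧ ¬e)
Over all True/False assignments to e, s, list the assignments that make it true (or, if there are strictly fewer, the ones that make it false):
is true only for:
  e=True, s=True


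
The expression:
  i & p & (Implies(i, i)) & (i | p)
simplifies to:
i & p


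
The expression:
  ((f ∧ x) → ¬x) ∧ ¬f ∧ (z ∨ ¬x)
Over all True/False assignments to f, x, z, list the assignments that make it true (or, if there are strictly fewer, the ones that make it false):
is true only for:
  f=False, x=False, z=False;
  f=False, x=False, z=True;
  f=False, x=True, z=True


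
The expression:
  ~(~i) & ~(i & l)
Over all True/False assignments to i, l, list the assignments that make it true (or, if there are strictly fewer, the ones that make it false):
is true only for:
  i=True, l=False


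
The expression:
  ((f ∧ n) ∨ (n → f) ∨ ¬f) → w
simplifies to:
w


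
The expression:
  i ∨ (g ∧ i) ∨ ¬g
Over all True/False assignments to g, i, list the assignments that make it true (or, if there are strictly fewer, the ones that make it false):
is false only for:
  g=True, i=False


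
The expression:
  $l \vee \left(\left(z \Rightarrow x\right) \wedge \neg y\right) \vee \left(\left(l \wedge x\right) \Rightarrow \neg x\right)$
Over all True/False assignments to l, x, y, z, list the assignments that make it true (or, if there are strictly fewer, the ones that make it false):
is always true.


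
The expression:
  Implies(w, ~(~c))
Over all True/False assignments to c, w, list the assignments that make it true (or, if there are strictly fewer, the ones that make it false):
is false only for:
  c=False, w=True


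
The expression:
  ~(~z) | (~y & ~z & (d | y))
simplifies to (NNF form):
z | (d & ~y)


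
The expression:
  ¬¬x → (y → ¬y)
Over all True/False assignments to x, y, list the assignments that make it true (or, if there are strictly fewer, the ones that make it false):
is false only for:
  x=True, y=True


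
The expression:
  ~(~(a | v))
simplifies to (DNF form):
a | v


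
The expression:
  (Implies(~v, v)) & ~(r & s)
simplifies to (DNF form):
(v & ~r) | (v & ~s)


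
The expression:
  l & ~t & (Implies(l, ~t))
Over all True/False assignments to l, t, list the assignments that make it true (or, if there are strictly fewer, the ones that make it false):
is true only for:
  l=True, t=False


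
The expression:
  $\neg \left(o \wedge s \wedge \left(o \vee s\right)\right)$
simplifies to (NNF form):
$\neg o \vee \neg s$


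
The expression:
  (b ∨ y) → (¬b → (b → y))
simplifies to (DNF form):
True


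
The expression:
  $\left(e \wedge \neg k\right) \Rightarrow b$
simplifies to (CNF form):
$b \vee k \vee \neg e$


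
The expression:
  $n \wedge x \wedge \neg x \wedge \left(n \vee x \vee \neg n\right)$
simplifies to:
$\text{False}$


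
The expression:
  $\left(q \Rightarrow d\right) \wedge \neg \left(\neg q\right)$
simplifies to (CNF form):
$d \wedge q$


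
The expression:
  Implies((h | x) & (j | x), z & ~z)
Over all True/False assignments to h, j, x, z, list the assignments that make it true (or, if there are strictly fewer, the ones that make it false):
is true only for:
  h=False, j=False, x=False, z=False;
  h=False, j=False, x=False, z=True;
  h=False, j=True, x=False, z=False;
  h=False, j=True, x=False, z=True;
  h=True, j=False, x=False, z=False;
  h=True, j=False, x=False, z=True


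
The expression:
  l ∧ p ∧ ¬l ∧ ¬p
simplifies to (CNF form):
False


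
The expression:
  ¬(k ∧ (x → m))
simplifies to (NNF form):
(x ∧ ¬m) ∨ ¬k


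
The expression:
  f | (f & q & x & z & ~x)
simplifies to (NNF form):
f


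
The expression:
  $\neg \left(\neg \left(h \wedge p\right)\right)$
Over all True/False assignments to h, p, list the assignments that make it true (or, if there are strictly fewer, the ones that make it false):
is true only for:
  h=True, p=True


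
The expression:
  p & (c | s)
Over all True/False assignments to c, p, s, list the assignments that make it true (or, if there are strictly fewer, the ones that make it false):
is true only for:
  c=False, p=True, s=True;
  c=True, p=True, s=False;
  c=True, p=True, s=True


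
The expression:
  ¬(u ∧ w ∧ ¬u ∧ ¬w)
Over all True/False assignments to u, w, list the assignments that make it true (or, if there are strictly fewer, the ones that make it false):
is always true.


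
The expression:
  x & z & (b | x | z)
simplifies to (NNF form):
x & z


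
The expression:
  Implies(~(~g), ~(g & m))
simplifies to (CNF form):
~g | ~m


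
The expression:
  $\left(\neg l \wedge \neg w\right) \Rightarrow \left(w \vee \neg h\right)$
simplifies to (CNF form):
$l \vee w \vee \neg h$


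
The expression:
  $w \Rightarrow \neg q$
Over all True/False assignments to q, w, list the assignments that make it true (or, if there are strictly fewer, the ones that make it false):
is false only for:
  q=True, w=True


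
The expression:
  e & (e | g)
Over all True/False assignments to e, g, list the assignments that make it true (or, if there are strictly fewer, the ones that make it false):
is true only for:
  e=True, g=False;
  e=True, g=True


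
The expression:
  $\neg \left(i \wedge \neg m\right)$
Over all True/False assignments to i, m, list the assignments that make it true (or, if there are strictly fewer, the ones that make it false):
is false only for:
  i=True, m=False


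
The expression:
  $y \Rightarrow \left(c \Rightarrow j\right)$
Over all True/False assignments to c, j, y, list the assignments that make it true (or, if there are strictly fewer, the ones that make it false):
is false only for:
  c=True, j=False, y=True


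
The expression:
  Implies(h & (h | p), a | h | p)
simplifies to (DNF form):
True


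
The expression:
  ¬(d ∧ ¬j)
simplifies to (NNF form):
j ∨ ¬d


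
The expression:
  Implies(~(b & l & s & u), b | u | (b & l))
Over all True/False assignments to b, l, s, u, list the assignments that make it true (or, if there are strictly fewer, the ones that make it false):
is false only for:
  b=False, l=False, s=False, u=False;
  b=False, l=False, s=True, u=False;
  b=False, l=True, s=False, u=False;
  b=False, l=True, s=True, u=False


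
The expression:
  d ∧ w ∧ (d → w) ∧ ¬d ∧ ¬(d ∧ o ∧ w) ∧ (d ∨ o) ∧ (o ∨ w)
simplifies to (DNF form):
False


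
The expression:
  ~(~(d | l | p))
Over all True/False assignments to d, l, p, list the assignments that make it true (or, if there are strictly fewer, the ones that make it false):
is false only for:
  d=False, l=False, p=False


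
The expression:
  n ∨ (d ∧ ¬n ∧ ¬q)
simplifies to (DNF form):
n ∨ (d ∧ ¬q)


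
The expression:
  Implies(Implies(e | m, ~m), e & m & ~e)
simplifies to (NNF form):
m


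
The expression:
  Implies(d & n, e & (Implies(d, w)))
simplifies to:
~d | ~n | (e & w)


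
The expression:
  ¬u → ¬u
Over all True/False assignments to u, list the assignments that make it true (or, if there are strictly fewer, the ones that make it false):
is always true.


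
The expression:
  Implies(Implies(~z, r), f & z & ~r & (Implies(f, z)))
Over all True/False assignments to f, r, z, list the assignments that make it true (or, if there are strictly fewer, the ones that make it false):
is true only for:
  f=False, r=False, z=False;
  f=True, r=False, z=False;
  f=True, r=False, z=True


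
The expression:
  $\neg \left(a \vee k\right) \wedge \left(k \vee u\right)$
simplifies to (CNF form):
$u \wedge \neg a \wedge \neg k$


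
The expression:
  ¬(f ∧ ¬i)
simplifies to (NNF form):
i ∨ ¬f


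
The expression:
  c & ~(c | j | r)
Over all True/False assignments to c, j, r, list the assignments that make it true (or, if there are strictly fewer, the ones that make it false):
is never true.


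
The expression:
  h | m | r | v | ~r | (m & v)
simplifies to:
True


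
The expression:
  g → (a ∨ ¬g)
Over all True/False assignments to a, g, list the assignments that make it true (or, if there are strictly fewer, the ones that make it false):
is false only for:
  a=False, g=True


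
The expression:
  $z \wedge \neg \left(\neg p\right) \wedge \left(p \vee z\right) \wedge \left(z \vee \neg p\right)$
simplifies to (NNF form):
$p \wedge z$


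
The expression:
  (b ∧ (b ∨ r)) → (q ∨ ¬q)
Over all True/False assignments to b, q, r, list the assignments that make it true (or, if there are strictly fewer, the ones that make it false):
is always true.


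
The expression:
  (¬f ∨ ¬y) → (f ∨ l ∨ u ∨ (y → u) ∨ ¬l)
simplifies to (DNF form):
True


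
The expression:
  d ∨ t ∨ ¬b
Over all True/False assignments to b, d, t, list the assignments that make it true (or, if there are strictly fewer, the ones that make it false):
is false only for:
  b=True, d=False, t=False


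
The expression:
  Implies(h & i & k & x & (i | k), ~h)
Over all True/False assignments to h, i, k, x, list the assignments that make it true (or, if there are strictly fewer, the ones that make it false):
is false only for:
  h=True, i=True, k=True, x=True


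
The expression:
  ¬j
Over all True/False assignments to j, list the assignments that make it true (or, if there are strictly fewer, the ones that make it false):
is true only for:
  j=False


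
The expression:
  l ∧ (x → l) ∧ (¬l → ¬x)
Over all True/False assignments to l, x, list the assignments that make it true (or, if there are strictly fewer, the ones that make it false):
is true only for:
  l=True, x=False;
  l=True, x=True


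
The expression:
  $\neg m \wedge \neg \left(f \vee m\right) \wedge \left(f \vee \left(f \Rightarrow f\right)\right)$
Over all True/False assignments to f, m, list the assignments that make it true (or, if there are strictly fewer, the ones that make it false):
is true only for:
  f=False, m=False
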